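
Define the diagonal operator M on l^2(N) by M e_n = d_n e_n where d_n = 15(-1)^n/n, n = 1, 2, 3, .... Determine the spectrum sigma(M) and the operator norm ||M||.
sigma(M) = {15(-1)^n/n : n ≥ 1} ∪ {0}; ||M|| = 15

A bounded diagonal operator on l^2 with diagonal entries d_n has spectrum equal to the closure of {d_n : n ≥ 1}: every d_n is an eigenvalue (with eigenvector e_n), so {d_n} ⊂ sigma(M); the spectrum is closed, so its closure is too; and for lambda not in the closure, (M - lambda I) has bounded inverse (the diagonal entries 1/(d_n - lambda) are bounded). For our sequence d_n = 15(-1)^n/n, n = 1, 2, 3, ...:
  - {d_n} = {15(-1)^n/n : n ≥ 1}; the only limit point is 0
  - closure = {15(-1)^n/n : n ≥ 1} ∪ {0}
For the norm: a diagonal operator has ||M|| = sup_n |d_n|. Here |d_n| = 15/n is decreasing, so sup_n |d_n| = |d_1| = 15. So ||M|| = 15.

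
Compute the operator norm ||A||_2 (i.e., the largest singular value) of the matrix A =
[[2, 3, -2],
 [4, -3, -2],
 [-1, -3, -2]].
||A||_2 ≈ 5.7637 (= sqrt(largest eigenvalue of A^T A))

||A||_2 = sigma_max(A) = sqrt(lambda_max(A^T A)). Form the symmetric matrix M = A^T A =
[[21, -3, -10],
 [-3, 27, 6],
 [-10, 6, 12]].
Its characteristic polynomial (trace, sum of principal 2x2 minors, determinant of M give the coefficients) is
  p(λ) = det(λ I - M) = λ^3 - 60λ^2 + 998λ - 3600.
No integer candidate from the rational root theorem (±divisors of 3600) is a root, so the roots are irrational. The cubic discriminant is Δ = 29470432 > 0, so there are three distinct real roots. p(4) = -504 and p(5) = 15 have opposite signs, so a root lies in (4, 5); Newton's method refines it to λ ≈ 4.9684. p(21) = 159 and p(22) = -36 have opposite signs, so a root lies in (21, 22); Newton's method refines it to λ ≈ 21.8116. p(33) = -69 and p(34) = 276 have opposite signs, so a root lies in (33, 34); Newton's method refines it to λ ≈ 33.22. Check (Vieta): the three roots sum to 60, matching tr M = 60.
So the eigenvalues of A^T A are ≈ 4.9684, 21.8116, 33.22 (all ≥ 0, as they must be for A^T A). The largest is λ_max ≈ 33.22, hence ||A||_2 = sqrt(λ_max) ≈ 5.7637.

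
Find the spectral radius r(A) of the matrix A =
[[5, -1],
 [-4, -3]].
r(A) = (2 + sqrt(80))/2 ≈ 5.4721

The eigenvalues of A are the roots of its characteristic polynomial. With M = A (coefficients from the trace and determinant):
  p(λ) = det(λ I - M) = λ^2 - 2λ - 19.
For λ^2 - 2λ - 19 the discriminant is 80. It is nonnegative but not a perfect square, so the roots are real and irrational: λ = (2 ± sqrt(80))/2 ≈ 5.4721, -3.4721.
Thus the eigenvalues (to 4 decimals) are 5.4721 (modulus 5.4721); -3.4721 (modulus 3.4721). The spectral radius is the largest modulus: r(A) = (2 + sqrt(80))/2 ≈ 5.4721. (Cross-check: r(A) ≤ ||A||_2 ≈ 6.5198; equality holds whenever A is normal, though it can also hold for some non-normal A.)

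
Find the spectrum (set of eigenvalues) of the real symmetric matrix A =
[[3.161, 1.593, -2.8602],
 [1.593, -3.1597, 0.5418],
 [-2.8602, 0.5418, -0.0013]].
sigma(A) ≈ {-4, -1, 5}

A is real symmetric, so its spectrum consists of real eigenvalues. Expanding the characteristic polynomial of the displayed matrix gives
  det(λ I - A) = p(λ) = λ^3 + (0)λ^2 + (-21)λ + (-20).
Solving p(λ) = 0 yields eigenvalues ≈ -4, -1, 5. (A is shown rounded to 4 decimals, so these recover the underlying integer eigenvalues to within that precision.)
Verification: the trace of A = 0 equals the sum of eigenvalues 0, and det(A) ≈ 19.9999 matches the eigenvalue product 20.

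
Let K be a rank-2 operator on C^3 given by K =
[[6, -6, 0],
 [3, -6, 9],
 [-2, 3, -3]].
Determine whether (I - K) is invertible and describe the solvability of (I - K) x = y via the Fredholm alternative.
(I - K) is invertible (det(I - K) = -41 ≠ 0), so for every y in C^3 the equation (I - K) x = y has a unique solution.

K has rank 2 and factors as K = U V^T = u1 v1^T + u2 v2^T with u1 = (0, -3, 1), v1 = (1, 0, -3), u2 = (2, 2, -1), v2 = (3, -3, 0) (multiplying out reproduces the displayed K). The nonzero eigenvalues of U V^T coincide with those of the 2 x 2 matrix G = V^T U = [[v1·u1, v1·u2], [v2·u1, v2·u2]] = [[-3, 5], [9, 0]], and by the Sylvester determinant identity det(I_3 - U V^T) = det(I_2 - V^T U) = det([[4, -5], [-9, 1]]) = (4)(1) - (-5)(-9) = -41. (Direct check: I - K =
[[-5, 6, 0],
 [-3, 7, -9],
 [2, -3, 4]]
has determinant -41.) The finite-dimensional Fredholm alternative says: either (I - K) is invertible, or ker(I - K) ≠ {0} and then range(I - K) = ker((I - K)^*)^⊥, with dim ker(I - K) = dim ker((I - K)^*). Since det(I - K) ≠ 0, 1 is not an eigenvalue of K and ker(I - K) = {0}, so we are in the first case: for every y there is a unique x = (I - K)^(-1) y. (Explicitly, by the Woodbury identity, (I - U V^T)^(-1) = I + U (I_2 - G)^(-1) V^T.)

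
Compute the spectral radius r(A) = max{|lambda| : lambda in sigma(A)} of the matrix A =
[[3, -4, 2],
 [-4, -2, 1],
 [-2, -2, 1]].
r(A) = 5

The eigenvalues of A are the roots of its characteristic polynomial. With M = A (coefficients from the trace, the sum of principal 2x2 minors, and det A):
  p(λ) = det(λ I - M) = λ^3 - 2λ^2 - 15λ.
The constant term is 0, so λ = 0 is a root. Dividing out λ leaves p(λ) = λ(λ^2 - 2λ - 15). For λ^2 - 2λ - 15 the discriminant is 64. It is a perfect square (8^2), so the roots are rational: λ = (2 ± 8)/2 = 5, -3.
Thus the eigenvalues (to 4 decimals) are 5 (modulus 5); -3 (modulus 3); 0 (modulus 0). The spectral radius is the largest modulus: r(A) = 5. (Cross-check: r(A) ≤ ||A||_2 ≈ 5.4772; equality holds whenever A is normal, though it can also hold for some non-normal A.)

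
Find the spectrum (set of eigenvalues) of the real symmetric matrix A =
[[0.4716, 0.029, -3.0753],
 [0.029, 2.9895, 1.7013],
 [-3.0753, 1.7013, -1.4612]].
sigma(A) ≈ {-4, 2, 4}

A is real symmetric, so its spectrum consists of real eigenvalues. Expanding the characteristic polynomial of the displayed matrix gives
  det(λ I - A) = p(λ) = λ^3 + (-2)λ^2 + (-16)λ + (32).
Solving p(λ) = 0 yields eigenvalues ≈ -4, 2, 4. (A is shown rounded to 4 decimals, so these recover the underlying integer eigenvalues to within that precision.)
Verification: the trace of A = 2 equals the sum of eigenvalues 2, and det(A) ≈ -32.0004 matches the eigenvalue product -32.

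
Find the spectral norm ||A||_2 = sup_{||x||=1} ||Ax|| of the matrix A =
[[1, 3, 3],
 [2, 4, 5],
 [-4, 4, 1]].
||A||_2 ≈ 8.4411 (= sqrt(largest eigenvalue of A^T A))

||A||_2 = sigma_max(A) = sqrt(lambda_max(A^T A)). Form the symmetric matrix M = A^T A =
[[21, -5, 9],
 [-5, 41, 33],
 [9, 33, 35]].
Its characteristic polynomial (trace, sum of principal 2x2 minors, determinant of M give the coefficients) is
  p(λ) = det(λ I - M) = λ^3 - 97λ^2 + 1836λ - 100.
No integer candidate from the rational root theorem (±divisors of 100) is a root, so the roots are irrational. The cubic discriminant is Δ = 6916126640 > 0, so there are three distinct real roots. p(0) = -100 and p(1) = 1640 have opposite signs, so a root lies in (0, 1); Newton's method refines it to λ ≈ 0.0546. p(25) = 800 and p(26) = -360 have opposite signs, so a root lies in (25, 26); Newton's method refines it to λ ≈ 25.6934. p(71) = -810 and p(72) = 2492 have opposite signs, so a root lies in (71, 72); Newton's method refines it to λ ≈ 71.252. Check (Vieta): the three roots sum to 97, matching tr M = 97.
So the eigenvalues of A^T A are ≈ 0.0546, 25.6934, 71.252 (all ≥ 0, as they must be for A^T A). The largest is λ_max ≈ 71.252, hence ||A||_2 = sqrt(λ_max) ≈ 8.4411.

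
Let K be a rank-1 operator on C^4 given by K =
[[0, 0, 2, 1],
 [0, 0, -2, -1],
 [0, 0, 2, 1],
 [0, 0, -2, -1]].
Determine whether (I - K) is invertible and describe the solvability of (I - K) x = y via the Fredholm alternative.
(I - K) is singular (det(I - K) = 0, i.e. 1 ∈ sigma(K)). (I - K) x = y is solvable iff y ⊥ ker((I - K)^*) = span{(0, 0, 2, 1)}, i.e. iff 2y_3 + y_4 = 0. When solvable, the solutions are x = y + c·(1, -1, 1, -1), c arbitrary (ker(I - K) = span{(1, -1, 1, -1)}, dimension 1).

K has rank 1, so it is an outer product K = u v^T: every row of K is a multiple of one row vector. Reading off the entries, u = (1, -1, 1, -1) and v = (0, 0, 2, 1) (row i of K equals u_i·v^T). A rank-one matrix u v^T satisfies K u = u (v·u) and kills the (3)-dimensional subspace v^⊥, so its characteristic polynomial is lambda^3 (lambda - v·u) with v·u = tr K = 1. Hence the eigenvalues of I - K are 1 (multiplicity 3) and 1 - (1) = 0, so det(I - K) = 0. (Direct check: I - K =
[[1, 0, -2, -1],
 [0, 1, 2, 1],
 [0, 0, -1, -1],
 [0, 0, 2, 2]]
has determinant 0.) So 1 is an eigenvalue of K and (I - K) is not invertible. The finite-dimensional Fredholm alternative says: either (I - K) is invertible, or ker(I - K) ≠ {0} and then range(I - K) = ker((I - K)^*)^⊥, with dim ker(I - K) = dim ker((I - K)^*). We are in the second case, so we need both kernels. Kernel of I - K: (I - K) u = u - u (v·u) = u - u = 0, so ker(I - K) = span{u} = span{(1, -1, 1, -1)} (it is exactly 1-dimensional because rank(I - K) = 3). Kernel of the adjoint: K is real, so (I - K)^* = I - K^T = I - v u^T, and (I - v u^T) v = v - v (u·v) = 0; hence ker((I - K)^*) = span{v} = span{(0, 0, 2, 1)}. Therefore (I - K) x = y is solvable iff <y, v> = 0, i.e. iff 2y_3 + y_4 = 0. When this holds, K y = u (v·y) = 0, so (I - K) y = y and x = y is a particular solution; the full solution set is the line x = y + c·u = y + c·(1, -1, 1, -1), c ∈ C.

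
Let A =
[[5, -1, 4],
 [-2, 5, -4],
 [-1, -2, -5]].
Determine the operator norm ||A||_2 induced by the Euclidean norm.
||A||_2 ≈ 9.2507 (= sqrt(largest eigenvalue of A^T A))

||A||_2 = sigma_max(A) = sqrt(lambda_max(A^T A)). Form the symmetric matrix M = A^T A =
[[30, -13, 33],
 [-13, 30, -14],
 [33, -14, 57]].
Its characteristic polynomial (trace, sum of principal 2x2 minors, determinant of M give the coefficients) is
  p(λ) = det(λ I - M) = λ^3 - 117λ^2 + 2866λ - 15129.
No integer candidate from the rational root theorem (±divisors of 15129) is a root, so the roots are irrational. The cubic discriminant is Δ = 6488458169 > 0, so there are three distinct real roots. p(7) = -457 and p(8) = 823 have opposite signs, so a root lies in (7, 8); Newton's method refines it to λ ≈ 7.3404. p(24) = 87 and p(25) = -979 have opposite signs, so a root lies in (24, 25); Newton's method refines it to λ ≈ 24.0848. p(85) = -2719 and p(86) = 2071 have opposite signs, so a root lies in (85, 86); Newton's method refines it to λ ≈ 85.5748. Check (Vieta): the three roots sum to 117, matching tr M = 117.
So the eigenvalues of A^T A are ≈ 7.3404, 24.0848, 85.5748 (all ≥ 0, as they must be for A^T A). The largest is λ_max ≈ 85.5748, hence ||A||_2 = sqrt(λ_max) ≈ 9.2507.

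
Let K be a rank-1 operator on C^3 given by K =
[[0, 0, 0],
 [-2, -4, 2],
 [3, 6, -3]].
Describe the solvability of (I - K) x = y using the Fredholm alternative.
(I - K) is invertible (det(I - K) = 8 ≠ 0), so for every y in C^3 the equation (I - K) x = y has a unique solution.

K has rank 1, so it is an outer product K = u v^T: every row of K is a multiple of one row vector. Reading off the entries, u = (0, -2, 3) and v = (1, 2, -1) (row i of K equals u_i·v^T). A rank-one matrix u v^T satisfies K u = u (v·u) and kills the (2)-dimensional subspace v^⊥, so its characteristic polynomial is lambda^2 (lambda - v·u) with v·u = tr K = -7. Hence the eigenvalues of I - K are 1 (multiplicity 2) and 1 - (-7) = 8, so det(I - K) = 8. (Direct check: I - K =
[[1, 0, 0],
 [2, 5, -2],
 [-3, -6, 4]]
has determinant 8.) The finite-dimensional Fredholm alternative says: either (I - K) is invertible, or ker(I - K) ≠ {0} and then range(I - K) = ker((I - K)^*)^⊥, with dim ker(I - K) = dim ker((I - K)^*). Since det(I - K) ≠ 0, 1 is not an eigenvalue of K and ker(I - K) = {0}, so we are in the first case: for every y there is a unique x = (I - K)^(-1) y. Explicitly, by the Sherman–Morrison formula, (I - u v^T)^(-1) = I + u v^T/(1 - v·u), i.e. (I - K)^(-1) = I + K/(8).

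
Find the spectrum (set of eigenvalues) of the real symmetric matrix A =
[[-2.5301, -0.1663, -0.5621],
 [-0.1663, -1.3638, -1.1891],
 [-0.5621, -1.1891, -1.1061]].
sigma(A) ≈ {-3, -2, 0}

A is real symmetric, so its spectrum consists of real eigenvalues. Expanding the characteristic polynomial of the displayed matrix gives
  det(λ I - A) = p(λ) = λ^3 + (5)λ^2 + (6)λ + (0).
Solving p(λ) = 0 yields eigenvalues ≈ -3, -2, 0. (A is shown rounded to 4 decimals, so these recover the underlying integer eigenvalues to within that precision.)
Verification: the trace of A = -5 equals the sum of eigenvalues -5, and det(A) ≈ -0.0000 matches the eigenvalue product 0.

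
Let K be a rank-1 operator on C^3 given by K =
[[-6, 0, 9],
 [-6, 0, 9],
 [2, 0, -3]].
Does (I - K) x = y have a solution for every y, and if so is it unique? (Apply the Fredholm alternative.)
(I - K) is invertible (det(I - K) = 10 ≠ 0), so for every y in C^3 the equation (I - K) x = y has a unique solution.

K has rank 1, so it is an outer product K = u v^T: every row of K is a multiple of one row vector. Reading off the entries, u = (3, 3, -1) and v = (-2, 0, 3) (row i of K equals u_i·v^T). A rank-one matrix u v^T satisfies K u = u (v·u) and kills the (2)-dimensional subspace v^⊥, so its characteristic polynomial is lambda^2 (lambda - v·u) with v·u = tr K = -9. Hence the eigenvalues of I - K are 1 (multiplicity 2) and 1 - (-9) = 10, so det(I - K) = 10. (Direct check: I - K =
[[7, 0, -9],
 [6, 1, -9],
 [-2, 0, 4]]
has determinant 10.) The finite-dimensional Fredholm alternative says: either (I - K) is invertible, or ker(I - K) ≠ {0} and then range(I - K) = ker((I - K)^*)^⊥, with dim ker(I - K) = dim ker((I - K)^*). Since det(I - K) ≠ 0, 1 is not an eigenvalue of K and ker(I - K) = {0}, so we are in the first case: for every y there is a unique x = (I - K)^(-1) y. Explicitly, by the Sherman–Morrison formula, (I - u v^T)^(-1) = I + u v^T/(1 - v·u), i.e. (I - K)^(-1) = I + K/(10).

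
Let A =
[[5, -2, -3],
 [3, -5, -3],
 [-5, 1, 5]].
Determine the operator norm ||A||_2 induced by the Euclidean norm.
||A||_2 ≈ 10.8841 (= sqrt(largest eigenvalue of A^T A))

||A||_2 = sigma_max(A) = sqrt(lambda_max(A^T A)). Form the symmetric matrix M = A^T A =
[[59, -30, -49],
 [-30, 30, 26],
 [-49, 26, 43]].
Its characteristic polynomial (trace, sum of principal 2x2 minors, determinant of M give the coefficients) is
  p(λ) = det(λ I - M) = λ^3 - 132λ^2 + 1620λ - 1936.
No integer candidate from the rational root theorem (±divisors of 1936) is a root, so the roots are irrational. The cubic discriminant is Δ = 18261179136 > 0, so there are three distinct real roots. p(1) = -447 and p(2) = 784 have opposite signs, so a root lies in (1, 2); Newton's method refines it to λ ≈ 1.3399. p(12) = 224 and p(13) = -987 have opposite signs, so a root lies in (12, 13); Newton's method refines it to λ ≈ 12.1974. p(118) = -5712 and p(119) = 6751 have opposite signs, so a root lies in (118, 119); Newton's method refines it to λ ≈ 118.4628. Check (Vieta): the three roots sum to 132, matching tr M = 132.
So the eigenvalues of A^T A are ≈ 1.3399, 12.1974, 118.4628 (all ≥ 0, as they must be for A^T A). The largest is λ_max ≈ 118.4628, hence ||A||_2 = sqrt(λ_max) ≈ 10.8841.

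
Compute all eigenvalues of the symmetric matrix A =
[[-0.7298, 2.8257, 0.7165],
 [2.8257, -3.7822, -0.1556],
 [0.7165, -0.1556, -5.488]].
sigma(A) ≈ {-6, -5, 1}

A is real symmetric, so its spectrum consists of real eigenvalues. Expanding the characteristic polynomial of the displayed matrix gives
  det(λ I - A) = p(λ) = λ^3 + (10)λ^2 + (19)λ + (-30).
Solving p(λ) = 0 yields eigenvalues ≈ -6, -5, 1. (A is shown rounded to 4 decimals, so these recover the underlying integer eigenvalues to within that precision.)
Verification: the trace of A = -10 equals the sum of eigenvalues -10, and det(A) ≈ 30.0004 matches the eigenvalue product 30.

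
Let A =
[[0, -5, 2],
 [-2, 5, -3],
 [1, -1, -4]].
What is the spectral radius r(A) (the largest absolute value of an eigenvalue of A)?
r(A) = 7

The eigenvalues of A are the roots of its characteristic polynomial. With M = A (coefficients from the trace, the sum of principal 2x2 minors, and det A):
  p(λ) = det(λ I - M) = λ^3 - λ^2 - 35λ - 49.
By the rational root theorem any rational root is an integer divisor of 49. Testing λ = 7: p(7) = 343 - 49 - 245 - 49 = 0, so λ = 7 is a root. Dividing out (λ - 7) leaves p(λ) = (λ - 7)(λ^2 + 6λ + 7). For λ^2 + 6λ + 7 the discriminant is 8. It is nonnegative but not a perfect square, so the roots are real and irrational: λ = (-6 ± sqrt(8))/2 ≈ -1.5858, -4.4142.
Thus the eigenvalues (to 4 decimals) are -1.5858 (modulus 1.5858); -4.4142 (modulus 4.4142); 7 (modulus 7). The spectral radius is the largest modulus: r(A) = 7. (Cross-check: r(A) ≤ ||A||_2 ≈ 8.0944; equality holds whenever A is normal, though it can also hold for some non-normal A.)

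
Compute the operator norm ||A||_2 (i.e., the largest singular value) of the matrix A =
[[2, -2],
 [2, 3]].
||A||_2 = sqrt((21 + sqrt(41))/2) ≈ 3.7016 (= sqrt(largest eigenvalue of A^T A))

||A||_2 = sigma_max(A) = sqrt(lambda_max(A^T A)). Form the symmetric matrix M = A^T A =
[[8, 2],
 [2, 13]].
Its characteristic polynomial (trace, determinant of M give the coefficients) is
  p(λ) = det(λ I - M) = λ^2 - 21λ + 100.
For λ^2 - 21λ + 100 the discriminant is 41. It is nonnegative but not a perfect square, so the roots are real and irrational: λ = (21 ± sqrt(41))/2 ≈ 13.7016, 7.2984.
So the eigenvalues of A^T A are ≈ 7.2984, 13.7016 (all ≥ 0, as they must be for A^T A). The largest is λ_max = (21 + sqrt(41))/2 ≈ 13.7016, hence ||A||_2 = sqrt(λ_max) = sqrt((21 + sqrt(41))/2) ≈ 3.7016.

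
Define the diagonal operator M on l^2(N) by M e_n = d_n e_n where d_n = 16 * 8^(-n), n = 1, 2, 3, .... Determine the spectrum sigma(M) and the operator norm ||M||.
sigma(M) = {16 * 8^(-n) : n ≥ 1} ∪ {0}; ||M|| = 2

A bounded diagonal operator on l^2 with diagonal entries d_n has spectrum equal to the closure of {d_n : n ≥ 1}: every d_n is an eigenvalue (with eigenvector e_n), so {d_n} ⊂ sigma(M); the spectrum is closed, so its closure is too; and for lambda not in the closure, (M - lambda I) has bounded inverse (the diagonal entries 1/(d_n - lambda) are bounded). For our sequence d_n = 16 * 8^(-n), n = 1, 2, 3, ...:
  - {d_n} = {16 * 8^(-n) : n ≥ 1}; the only limit point is 0
  - closure = {16 * 8^(-n) : n ≥ 1} ∪ {0}
For the norm: a diagonal operator has ||M|| = sup_n |d_n|. Here d_n = 16 * 8^(-n) is positive and decreasing, so sup_n |d_n| = d_1 = 16/8 = 2. So ||M|| = 2.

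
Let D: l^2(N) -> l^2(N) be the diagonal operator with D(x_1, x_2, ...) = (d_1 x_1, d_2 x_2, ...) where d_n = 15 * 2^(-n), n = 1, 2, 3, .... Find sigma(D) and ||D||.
sigma(D) = {15 * 2^(-n) : n ≥ 1} ∪ {0}; ||D|| = 15/2

A bounded diagonal operator on l^2 with diagonal entries d_n has spectrum equal to the closure of {d_n : n ≥ 1}: every d_n is an eigenvalue (with eigenvector e_n), so {d_n} ⊂ sigma(D); the spectrum is closed, so its closure is too; and for lambda not in the closure, (D - lambda I) has bounded inverse (the diagonal entries 1/(d_n - lambda) are bounded). For our sequence d_n = 15 * 2^(-n), n = 1, 2, 3, ...:
  - {d_n} = {15 * 2^(-n) : n ≥ 1}; the only limit point is 0
  - closure = {15 * 2^(-n) : n ≥ 1} ∪ {0}
For the norm: a diagonal operator has ||D|| = sup_n |d_n|. Here d_n = 15 * 2^(-n) is positive and decreasing, so sup_n |d_n| = d_1 = 15/2. So ||D|| = 15/2.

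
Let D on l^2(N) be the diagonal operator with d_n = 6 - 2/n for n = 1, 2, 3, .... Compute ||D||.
||D|| = 6

For a diagonal operator on l^2 with entries d_n, ||D|| = sup_n |d_n|. Here d_1 = 4, d_2 = 5, ..., and d_n = 6 - 2/n increases monotonically toward 6. All terms lie in [4, 6), so |d_n| = d_n and the supremum is the limit 6, which is not attained by any individual d_n. Hence ||D|| = 6.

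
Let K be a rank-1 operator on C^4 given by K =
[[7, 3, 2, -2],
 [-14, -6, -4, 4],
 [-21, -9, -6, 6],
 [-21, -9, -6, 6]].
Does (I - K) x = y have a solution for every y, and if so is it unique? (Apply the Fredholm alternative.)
(I - K) is singular (det(I - K) = 0, i.e. 1 ∈ sigma(K)). (I - K) x = y is solvable iff y ⊥ ker((I - K)^*) = span{(7, 3, 2, -2)}, i.e. iff 7y_1 + 3y_2 + 2y_3 - 2y_4 = 0. When solvable, the solutions are x = y + c·(1, -2, -3, -3), c arbitrary (ker(I - K) = span{(1, -2, -3, -3)}, dimension 1).

K has rank 1, so it is an outer product K = u v^T: every row of K is a multiple of one row vector. Reading off the entries, u = (1, -2, -3, -3) and v = (7, 3, 2, -2) (row i of K equals u_i·v^T). A rank-one matrix u v^T satisfies K u = u (v·u) and kills the (3)-dimensional subspace v^⊥, so its characteristic polynomial is lambda^3 (lambda - v·u) with v·u = tr K = 1. Hence the eigenvalues of I - K are 1 (multiplicity 3) and 1 - (1) = 0, so det(I - K) = 0. (Direct check: I - K =
[[-6, -3, -2, 2],
 [14, 7, 4, -4],
 [21, 9, 7, -6],
 [21, 9, 6, -5]]
has determinant 0.) So 1 is an eigenvalue of K and (I - K) is not invertible. The finite-dimensional Fredholm alternative says: either (I - K) is invertible, or ker(I - K) ≠ {0} and then range(I - K) = ker((I - K)^*)^⊥, with dim ker(I - K) = dim ker((I - K)^*). We are in the second case, so we need both kernels. Kernel of I - K: (I - K) u = u - u (v·u) = u - u = 0, so ker(I - K) = span{u} = span{(1, -2, -3, -3)} (it is exactly 1-dimensional because rank(I - K) = 3). Kernel of the adjoint: K is real, so (I - K)^* = I - K^T = I - v u^T, and (I - v u^T) v = v - v (u·v) = 0; hence ker((I - K)^*) = span{v} = span{(7, 3, 2, -2)}. Therefore (I - K) x = y is solvable iff <y, v> = 0, i.e. iff 7y_1 + 3y_2 + 2y_3 - 2y_4 = 0. When this holds, K y = u (v·y) = 0, so (I - K) y = y and x = y is a particular solution; the full solution set is the line x = y + c·u = y + c·(1, -2, -3, -3), c ∈ C.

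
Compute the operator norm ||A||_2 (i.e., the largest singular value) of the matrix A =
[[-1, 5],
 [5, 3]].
||A||_2 = sqrt((60 + sqrt(464))/2) ≈ 6.3852 (= sqrt(largest eigenvalue of A^T A))

||A||_2 = sigma_max(A) = sqrt(lambda_max(A^T A)). Form the symmetric matrix M = A^T A =
[[26, 10],
 [10, 34]].
Its characteristic polynomial (trace, determinant of M give the coefficients) is
  p(λ) = det(λ I - M) = λ^2 - 60λ + 784.
For λ^2 - 60λ + 784 the discriminant is 464. It is nonnegative but not a perfect square, so the roots are real and irrational: λ = (60 ± sqrt(464))/2 ≈ 40.7703, 19.2297.
So the eigenvalues of A^T A are ≈ 19.2297, 40.7703 (all ≥ 0, as they must be for A^T A). The largest is λ_max = (60 + sqrt(464))/2 ≈ 40.7703, hence ||A||_2 = sqrt(λ_max) = sqrt((60 + sqrt(464))/2) ≈ 6.3852.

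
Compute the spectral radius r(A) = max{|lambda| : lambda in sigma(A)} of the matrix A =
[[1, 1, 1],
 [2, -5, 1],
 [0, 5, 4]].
r(A) ≈ 5.6623

The eigenvalues of A are the roots of its characteristic polynomial. With M = A (coefficients from the trace, the sum of principal 2x2 minors, and det A):
  p(λ) = det(λ I - M) = λ^3 - 28λ + 23.
No integer candidate from the rational root theorem (±divisors of 23) is a root, so the roots are irrational. The cubic discriminant is Δ = 73525 > 0, so there are three distinct real roots. p(-6) = -25 and p(-5) = 38 have opposite signs, so a root lies in (-6, -5); Newton's method refines it to λ ≈ -5.6623. p(0) = 23 and p(1) = -4 have opposite signs, so a root lies in (0, 1); Newton's method refines it to λ ≈ 0.8428. p(4) = -25 and p(5) = 8 have opposite signs, so a root lies in (4, 5); Newton's method refines it to λ ≈ 4.8195. Check (Vieta): the three roots sum to 0, matching tr M = 0.
Thus the eigenvalues (to 4 decimals) are -5.6623 (modulus 5.6623); 0.8428 (modulus 0.8428); 4.8195 (modulus 4.8195). The spectral radius is the largest modulus: r(A) ≈ 5.6623. (Cross-check: r(A) ≤ ||A||_2 ≈ 7.6467; equality holds whenever A is normal, though it can also hold for some non-normal A.)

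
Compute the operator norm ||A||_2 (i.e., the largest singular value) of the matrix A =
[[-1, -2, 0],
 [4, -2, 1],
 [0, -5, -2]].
||A||_2 ≈ 6.0297 (= sqrt(largest eigenvalue of A^T A))

||A||_2 = sigma_max(A) = sqrt(lambda_max(A^T A)). Form the symmetric matrix M = A^T A =
[[17, -6, 4],
 [-6, 33, 8],
 [4, 8, 5]].
Its characteristic polynomial (trace, sum of principal 2x2 minors, determinant of M give the coefficients) is
  p(λ) = det(λ I - M) = λ^3 - 55λ^2 + 695λ - 625.
No integer candidate from the rational root theorem (±divisors of 625) is a root, so the roots are irrational. The cubic discriminant is Δ = 121888000 > 0, so there are three distinct real roots. p(0) = -625 and p(1) = 16 have opposite signs, so a root lies in (0, 1); Newton's method refines it to λ ≈ 0.9729. p(17) = 208 and p(18) = -103 have opposite signs, so a root lies in (17, 18); Newton's method refines it to λ ≈ 17.6705. p(36) = -229 and p(37) = 448 have opposite signs, so a root lies in (36, 37); Newton's method refines it to λ ≈ 36.3567. Check (Vieta): the three roots sum to 55, matching tr M = 55.
So the eigenvalues of A^T A are ≈ 0.9729, 17.6705, 36.3567 (all ≥ 0, as they must be for A^T A). The largest is λ_max ≈ 36.3567, hence ||A||_2 = sqrt(λ_max) ≈ 6.0297.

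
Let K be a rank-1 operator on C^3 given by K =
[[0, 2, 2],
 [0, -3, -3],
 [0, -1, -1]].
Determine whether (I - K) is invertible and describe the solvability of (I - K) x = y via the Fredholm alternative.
(I - K) is invertible (det(I - K) = 5 ≠ 0), so for every y in C^3 the equation (I - K) x = y has a unique solution.

K has rank 1, so it is an outer product K = u v^T: every row of K is a multiple of one row vector. Reading off the entries, u = (2, -3, -1) and v = (0, 1, 1) (row i of K equals u_i·v^T). A rank-one matrix u v^T satisfies K u = u (v·u) and kills the (2)-dimensional subspace v^⊥, so its characteristic polynomial is lambda^2 (lambda - v·u) with v·u = tr K = -4. Hence the eigenvalues of I - K are 1 (multiplicity 2) and 1 - (-4) = 5, so det(I - K) = 5. (Direct check: I - K =
[[1, -2, -2],
 [0, 4, 3],
 [0, 1, 2]]
has determinant 5.) The finite-dimensional Fredholm alternative says: either (I - K) is invertible, or ker(I - K) ≠ {0} and then range(I - K) = ker((I - K)^*)^⊥, with dim ker(I - K) = dim ker((I - K)^*). Since det(I - K) ≠ 0, 1 is not an eigenvalue of K and ker(I - K) = {0}, so we are in the first case: for every y there is a unique x = (I - K)^(-1) y. Explicitly, by the Sherman–Morrison formula, (I - u v^T)^(-1) = I + u v^T/(1 - v·u), i.e. (I - K)^(-1) = I + K/(5).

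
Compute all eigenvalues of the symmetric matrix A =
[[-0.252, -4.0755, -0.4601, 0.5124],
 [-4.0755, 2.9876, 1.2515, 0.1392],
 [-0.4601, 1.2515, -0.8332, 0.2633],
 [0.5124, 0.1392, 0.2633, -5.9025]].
sigma(A) ≈ {-6, -3, -1, 6}

A is real symmetric, so its spectrum consists of real eigenvalues. Expanding the characteristic polynomial of the displayed matrix gives
  det(λ I - A) = p(λ) = λ^4 + (4)λ^3 + (-33)λ^2 + (-144.0047)λ + (-108.0085).
Solving p(λ) = 0 yields eigenvalues ≈ -6, -3, -1, 6. (A is shown rounded to 4 decimals, so these recover the underlying integer eigenvalues to within that precision.)
Verification: the trace of A = -4 equals the sum of eigenvalues -4, and det(A) ≈ -108.0085 matches the eigenvalue product -108.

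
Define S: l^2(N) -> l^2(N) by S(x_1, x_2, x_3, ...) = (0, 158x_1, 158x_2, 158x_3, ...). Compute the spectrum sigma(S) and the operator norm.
sigma(S) = closed disk {z in C : |z| ≤ 158}; ||S|| = 158

Note S = 158·U where U is the unit right shift (U x)_k = x_{k-1} (with x_0 := 0); so ||S|| = 158||U|| and sigma(S) = 158·sigma(U). ||S x||^2 = sum_{k≥1} |158x_k|^2 = 24964||x||^2, so ||S|| = 158 and sigma(S) ⊂ {|z| ≤ 158}. For any |lambda| < 158, the equation (S - lambda I) x = 0 forces x_1 = 0, then 158x_k = lambda x_{k+1} ⇒ x = 0, so S has no eigenvalues. But (S - lambda I) is not surjective for |lambda| < 158: solving (S - lambda I) x = e_1 would require x_n proportional to (lambda/158)^(-n), which is not in l^2. So every |lambda| < 158 lies in the residual spectrum. The boundary |lambda| = 158 is in the approximate point spectrum (the spectrum is closed). Hence sigma(S) is the closed disk of radius 158.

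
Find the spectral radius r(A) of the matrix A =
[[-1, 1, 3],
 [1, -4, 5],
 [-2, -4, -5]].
r(A) ≈ 6.0705

The eigenvalues of A are the roots of its characteristic polynomial. With M = A (coefficients from the trace, the sum of principal 2x2 minors, and det A):
  p(λ) = det(λ I - M) = λ^3 + 10λ^2 + 54λ + 81.
No integer candidate from the rational root theorem (±divisors of 81) is a root, so the roots are irrational. The cubic discriminant is Δ = -52083 < 0, so there is one real root and a complex-conjugate pair. p(-3) = -18 and p(-2) = 5 have opposite signs, so a root lies in (-3, -2); Newton's method refines it to λ ≈ -2.198. Dividing out (λ - (-2.198)) leaves approximately λ^2 + 7.802λ + 36.851. For λ^2 + 7.802λ + 36.851 the discriminant is -86.5333. It is negative, so the remaining roots are the complex-conjugate pair λ ≈ -3.901 ± 4.6512i. Their product equals the constant term, so |λ|^2 ≈ 36.851 and |λ| ≈ 6.0705.
Thus the eigenvalues (to 4 decimals) are -2.198 (modulus 2.198); -3.901 ± 4.6512i (modulus 6.0705). The spectral radius is the largest modulus: r(A) ≈ 6.0705. (Cross-check: r(A) ≤ ||A||_2 ≈ 7.8759; equality holds whenever A is normal, though it can also hold for some non-normal A.)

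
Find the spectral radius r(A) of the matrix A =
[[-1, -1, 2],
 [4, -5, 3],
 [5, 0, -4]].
r(A) ≈ 6.4679

The eigenvalues of A are the roots of its characteristic polynomial. With M = A (coefficients from the trace, the sum of principal 2x2 minors, and det A):
  p(λ) = det(λ I - M) = λ^3 + 10λ^2 + 23λ + 1.
No integer candidate from the rational root theorem (±divisors of 1) is a root, so the roots are irrational. The cubic discriminant is Δ = 4345 > 0, so there are three distinct real roots. p(-7) = -13 and p(-6) = 7 have opposite signs, so a root lies in (-7, -6); Newton's method refines it to λ ≈ -6.4679. p(-4) = 5 and p(-3) = -5 have opposite signs, so a root lies in (-4, -3); Newton's method refines it to λ ≈ -3.4878. p(-1) = -13 and p(0) = 1 have opposite signs, so a root lies in (-1, 0); Newton's method refines it to λ ≈ -0.0443. Check (Vieta): the three roots sum to -10, matching tr M = -10.
Thus the eigenvalues (to 4 decimals) are -6.4679 (modulus 6.4679); -3.4878 (modulus 3.4878); -0.0443 (modulus 0.0443). The spectral radius is the largest modulus: r(A) ≈ 6.4679. (Cross-check: r(A) ≤ ||A||_2 ≈ 7.395; equality holds whenever A is normal, though it can also hold for some non-normal A.)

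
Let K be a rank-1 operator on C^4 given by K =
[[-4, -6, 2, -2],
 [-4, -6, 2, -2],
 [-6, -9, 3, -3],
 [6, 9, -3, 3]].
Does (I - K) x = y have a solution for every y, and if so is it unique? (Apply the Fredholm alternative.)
(I - K) is invertible (det(I - K) = 5 ≠ 0), so for every y in C^4 the equation (I - K) x = y has a unique solution.

K has rank 1, so it is an outer product K = u v^T: every row of K is a multiple of one row vector. Reading off the entries, u = (2, 2, 3, -3) and v = (-2, -3, 1, -1) (row i of K equals u_i·v^T). A rank-one matrix u v^T satisfies K u = u (v·u) and kills the (3)-dimensional subspace v^⊥, so its characteristic polynomial is lambda^3 (lambda - v·u) with v·u = tr K = -4. Hence the eigenvalues of I - K are 1 (multiplicity 3) and 1 - (-4) = 5, so det(I - K) = 5. (Direct check: I - K =
[[5, 6, -2, 2],
 [4, 7, -2, 2],
 [6, 9, -2, 3],
 [-6, -9, 3, -2]]
has determinant 5.) The finite-dimensional Fredholm alternative says: either (I - K) is invertible, or ker(I - K) ≠ {0} and then range(I - K) = ker((I - K)^*)^⊥, with dim ker(I - K) = dim ker((I - K)^*). Since det(I - K) ≠ 0, 1 is not an eigenvalue of K and ker(I - K) = {0}, so we are in the first case: for every y there is a unique x = (I - K)^(-1) y. Explicitly, by the Sherman–Morrison formula, (I - u v^T)^(-1) = I + u v^T/(1 - v·u), i.e. (I - K)^(-1) = I + K/(5).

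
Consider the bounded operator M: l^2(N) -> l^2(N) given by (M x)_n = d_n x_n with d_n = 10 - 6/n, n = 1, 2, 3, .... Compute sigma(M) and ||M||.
sigma(M) = {10 - 6/n : n ≥ 1} ∪ {10}; ||M|| = 10

A bounded diagonal operator on l^2 with diagonal entries d_n has spectrum equal to the closure of {d_n : n ≥ 1}: every d_n is an eigenvalue (with eigenvector e_n), so {d_n} ⊂ sigma(M); the spectrum is closed, so its closure is too; and for lambda not in the closure, (M - lambda I) has bounded inverse (the diagonal entries 1/(d_n - lambda) are bounded). For our sequence d_n = 10 - 6/n, n = 1, 2, 3, ...:
  - {d_n} = {10 - 6/n : n ≥ 1}; the only limit point is 10
  - closure = {10 - 6/n : n ≥ 1} ∪ {10}
For the norm: a diagonal operator has ||M|| = sup_n |d_n|. Here d_n = 10 - 6/n increases monotonically from d_1 = 4 toward 10, with all terms in [4, 10); so sup_n |d_n| = 10 (the supremum is the limit, not attained). So ||M|| = 10.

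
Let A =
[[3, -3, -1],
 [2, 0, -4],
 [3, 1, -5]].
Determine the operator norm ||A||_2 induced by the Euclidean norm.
||A||_2 ≈ 7.7407 (= sqrt(largest eigenvalue of A^T A))

||A||_2 = sigma_max(A) = sqrt(lambda_max(A^T A)). Form the symmetric matrix M = A^T A =
[[22, -6, -26],
 [-6, 10, -2],
 [-26, -2, 42]].
Its characteristic polynomial (trace, sum of principal 2x2 minors, determinant of M give the coefficients) is
  p(λ) = det(λ I - M) = λ^3 - 74λ^2 + 848λ - 256.
No integer candidate from the rational root theorem (±divisors of 256) is a root, so the roots are irrational. The cubic discriminant is Δ = 1371055104 > 0, so there are three distinct real roots. p(0) = -256 and p(1) = 519 have opposite signs, so a root lies in (0, 1); Newton's method refines it to λ ≈ 0.3103. p(13) = 459 and p(14) = -144 have opposite signs, so a root lies in (13, 14); Newton's method refines it to λ ≈ 13.7709. p(59) = -2439 and p(60) = 224 have opposite signs, so a root lies in (59, 60); Newton's method refines it to λ ≈ 59.9188. Check (Vieta): the three roots sum to 74, matching tr M = 74.
So the eigenvalues of A^T A are ≈ 0.3103, 13.7709, 59.9188 (all ≥ 0, as they must be for A^T A). The largest is λ_max ≈ 59.9188, hence ||A||_2 = sqrt(λ_max) ≈ 7.7407.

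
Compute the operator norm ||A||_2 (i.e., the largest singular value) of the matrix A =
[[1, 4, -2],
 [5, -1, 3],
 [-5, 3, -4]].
||A||_2 ≈ 9.3022 (= sqrt(largest eigenvalue of A^T A))

||A||_2 = sigma_max(A) = sqrt(lambda_max(A^T A)). Form the symmetric matrix M = A^T A =
[[51, -16, 33],
 [-16, 26, -23],
 [33, -23, 29]].
Its characteristic polynomial (trace, sum of principal 2x2 minors, determinant of M give the coefficients) is
  p(λ) = det(λ I - M) = λ^3 - 106λ^2 + 1685λ - 25.
No integer candidate from the rational root theorem (±divisors of 25) is a root, so the roots are irrational. The cubic discriminant is Δ = 12726411625 > 0, so there are three distinct real roots. p(0) = -25 and p(1) = 1555 have opposite signs, so a root lies in (0, 1); Newton's method refines it to λ ≈ 0.0149. p(19) = 583 and p(20) = -725 have opposite signs, so a root lies in (19, 20); Newton's method refines it to λ ≈ 19.4547. p(86) = -3035 and p(87) = 2759 have opposite signs, so a root lies in (86, 87); Newton's method refines it to λ ≈ 86.5304. Check (Vieta): the three roots sum to 106, matching tr M = 106.
So the eigenvalues of A^T A are ≈ 0.0149, 19.4547, 86.5304 (all ≥ 0, as they must be for A^T A). The largest is λ_max ≈ 86.5304, hence ||A||_2 = sqrt(λ_max) ≈ 9.3022.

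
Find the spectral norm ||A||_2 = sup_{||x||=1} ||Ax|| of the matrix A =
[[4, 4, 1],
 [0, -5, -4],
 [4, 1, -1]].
||A||_2 ≈ 8.0768 (= sqrt(largest eigenvalue of A^T A))

||A||_2 = sigma_max(A) = sqrt(lambda_max(A^T A)). Form the symmetric matrix M = A^T A =
[[32, 20, 0],
 [20, 42, 23],
 [0, 23, 18]].
Its characteristic polynomial (trace, sum of principal 2x2 minors, determinant of M give the coefficients) is
  p(λ) = det(λ I - M) = λ^3 - 92λ^2 + 1747λ - 64.
No integer candidate from the rational root theorem (±divisors of 64) is a root, so the roots are irrational. The cubic discriminant is Δ = 4490464612 > 0, so there are three distinct real roots. p(0) = -64 and p(1) = 1592 have opposite signs, so a root lies in (0, 1); Newton's method refines it to λ ≈ 0.0367. p(26) = 742 and p(27) = -280 have opposite signs, so a root lies in (26, 27); Newton's method refines it to λ ≈ 26.7284. p(65) = -584 and p(66) = 1982 have opposite signs, so a root lies in (65, 66); Newton's method refines it to λ ≈ 65.2349. Check (Vieta): the three roots sum to 92, matching tr M = 92.
So the eigenvalues of A^T A are ≈ 0.0367, 26.7284, 65.2349 (all ≥ 0, as they must be for A^T A). The largest is λ_max ≈ 65.2349, hence ||A||_2 = sqrt(λ_max) ≈ 8.0768.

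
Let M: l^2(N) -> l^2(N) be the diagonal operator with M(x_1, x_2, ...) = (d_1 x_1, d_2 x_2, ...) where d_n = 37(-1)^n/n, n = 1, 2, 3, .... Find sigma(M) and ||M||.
sigma(M) = {37(-1)^n/n : n ≥ 1} ∪ {0}; ||M|| = 37

A bounded diagonal operator on l^2 with diagonal entries d_n has spectrum equal to the closure of {d_n : n ≥ 1}: every d_n is an eigenvalue (with eigenvector e_n), so {d_n} ⊂ sigma(M); the spectrum is closed, so its closure is too; and for lambda not in the closure, (M - lambda I) has bounded inverse (the diagonal entries 1/(d_n - lambda) are bounded). For our sequence d_n = 37(-1)^n/n, n = 1, 2, 3, ...:
  - {d_n} = {37(-1)^n/n : n ≥ 1}; the only limit point is 0
  - closure = {37(-1)^n/n : n ≥ 1} ∪ {0}
For the norm: a diagonal operator has ||M|| = sup_n |d_n|. Here |d_n| = 37/n is decreasing, so sup_n |d_n| = |d_1| = 37. So ||M|| = 37.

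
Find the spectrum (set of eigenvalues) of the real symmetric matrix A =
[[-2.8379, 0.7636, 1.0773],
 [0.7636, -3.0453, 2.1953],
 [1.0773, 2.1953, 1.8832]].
sigma(A) ≈ {-4, -3, 3}

A is real symmetric, so its spectrum consists of real eigenvalues. Expanding the characteristic polynomial of the displayed matrix gives
  det(λ I - A) = p(λ) = λ^3 + (4)λ^2 + (-9)λ + (-36).
Solving p(λ) = 0 yields eigenvalues ≈ -4, -3, 3. (A is shown rounded to 4 decimals, so these recover the underlying integer eigenvalues to within that precision.)
Verification: the trace of A = -4 equals the sum of eigenvalues -4, and det(A) ≈ 36.0000 matches the eigenvalue product 36.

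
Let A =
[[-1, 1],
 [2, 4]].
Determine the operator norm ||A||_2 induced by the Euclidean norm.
||A||_2 = sqrt((22 + sqrt(340))/2) ≈ 4.4966 (= sqrt(largest eigenvalue of A^T A))

||A||_2 = sigma_max(A) = sqrt(lambda_max(A^T A)). Form the symmetric matrix M = A^T A =
[[5, 7],
 [7, 17]].
Its characteristic polynomial (trace, determinant of M give the coefficients) is
  p(λ) = det(λ I - M) = λ^2 - 22λ + 36.
For λ^2 - 22λ + 36 the discriminant is 340. It is nonnegative but not a perfect square, so the roots are real and irrational: λ = (22 ± sqrt(340))/2 ≈ 20.2195, 1.7805.
So the eigenvalues of A^T A are ≈ 1.7805, 20.2195 (all ≥ 0, as they must be for A^T A). The largest is λ_max = (22 + sqrt(340))/2 ≈ 20.2195, hence ||A||_2 = sqrt(λ_max) = sqrt((22 + sqrt(340))/2) ≈ 4.4966.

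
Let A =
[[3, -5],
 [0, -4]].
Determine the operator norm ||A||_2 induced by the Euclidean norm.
||A||_2 = sqrt((50 + sqrt(1924))/2) ≈ 6.8507 (= sqrt(largest eigenvalue of A^T A))

||A||_2 = sigma_max(A) = sqrt(lambda_max(A^T A)). Form the symmetric matrix M = A^T A =
[[9, -15],
 [-15, 41]].
Its characteristic polynomial (trace, determinant of M give the coefficients) is
  p(λ) = det(λ I - M) = λ^2 - 50λ + 144.
For λ^2 - 50λ + 144 the discriminant is 1924. It is nonnegative but not a perfect square, so the roots are real and irrational: λ = (50 ± sqrt(1924))/2 ≈ 46.9317, 3.0683.
So the eigenvalues of A^T A are ≈ 3.0683, 46.9317 (all ≥ 0, as they must be for A^T A). The largest is λ_max = (50 + sqrt(1924))/2 ≈ 46.9317, hence ||A||_2 = sqrt(λ_max) = sqrt((50 + sqrt(1924))/2) ≈ 6.8507.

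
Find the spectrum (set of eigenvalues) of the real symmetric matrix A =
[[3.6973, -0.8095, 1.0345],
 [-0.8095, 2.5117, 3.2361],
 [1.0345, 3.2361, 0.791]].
sigma(A) ≈ {-2, 4, 5}

A is real symmetric, so its spectrum consists of real eigenvalues. Expanding the characteristic polynomial of the displayed matrix gives
  det(λ I - A) = p(λ) = λ^3 + (-7)λ^2 + (2)λ + (40).
Solving p(λ) = 0 yields eigenvalues ≈ -2, 4, 5. (A is shown rounded to 4 decimals, so these recover the underlying integer eigenvalues to within that precision.)
Verification: the trace of A = 7 equals the sum of eigenvalues 7, and det(A) ≈ -40.0001 matches the eigenvalue product -40.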